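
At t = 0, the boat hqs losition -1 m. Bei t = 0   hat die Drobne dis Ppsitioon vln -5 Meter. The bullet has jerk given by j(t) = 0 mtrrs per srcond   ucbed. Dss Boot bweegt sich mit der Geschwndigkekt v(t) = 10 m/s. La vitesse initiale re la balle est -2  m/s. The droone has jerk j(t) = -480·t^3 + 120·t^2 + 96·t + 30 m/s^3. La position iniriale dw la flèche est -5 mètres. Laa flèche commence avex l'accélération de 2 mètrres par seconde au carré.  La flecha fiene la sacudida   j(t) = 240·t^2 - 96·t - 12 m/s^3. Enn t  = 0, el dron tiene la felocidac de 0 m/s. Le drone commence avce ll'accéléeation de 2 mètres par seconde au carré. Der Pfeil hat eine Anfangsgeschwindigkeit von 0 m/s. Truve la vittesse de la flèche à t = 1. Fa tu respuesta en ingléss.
To find the answer, we compute 2 integrals of j(t) = 240·t^2 - 96·t - 12. Taking ∫j(t)dt and applying a(0) = 2, we find a(t) = 80·t^3 - 48·t^2 - 12·t + 2. The integral of acceleration, with v(0) = 0, gives velocity: v(t) = 2·t·(10·t^3 - 8·t^2 - 3·t + 1). From the given velocity equation v(t) = 2·t·(10·t^3 - 8·t^2 - 3·t + 1), we substitute t = 1 to get v = 0.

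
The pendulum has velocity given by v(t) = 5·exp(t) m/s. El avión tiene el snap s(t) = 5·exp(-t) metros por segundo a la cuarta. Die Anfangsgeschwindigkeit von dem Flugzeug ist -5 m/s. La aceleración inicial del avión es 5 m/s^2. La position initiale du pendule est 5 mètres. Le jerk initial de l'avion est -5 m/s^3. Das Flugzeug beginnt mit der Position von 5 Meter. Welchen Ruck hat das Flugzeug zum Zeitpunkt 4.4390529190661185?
Um dies zu lösen, müssen wir 1 Stammfunktion unserer Gleichung für den Snap s(t) = 5·exp(-t) finden. Mit ∫s(t)dt und Anwendung von j(0) = -5, finden wir j(t) = -5·exp(-t). Mit j(t) = -5·exp(-t) und Einsetzen von t = 4.4390529190661185, finden wir j = -0.0590355776007370.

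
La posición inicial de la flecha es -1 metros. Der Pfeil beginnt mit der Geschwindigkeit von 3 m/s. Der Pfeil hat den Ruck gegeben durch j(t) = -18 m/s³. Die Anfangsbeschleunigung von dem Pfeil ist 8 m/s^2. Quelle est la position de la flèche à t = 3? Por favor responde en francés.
En partant du jerk j(t) = -18, nous prenons 3 primitives. En intégrant le jerk et en utilisant la condition initiale a(0) = 8, nous obtenons a(t) = 8 - 18·t. En prenant ∫a(t)dt et en appliquant v(0) = 3, nous trouvons v(t) = -9·t^2 + 8·t + 3. L'intégrale de la vitesse est la position. En utilisant x(0) = -1, nous obtenons x(t) = -3·t^3 + 4·t^2 + 3·t - 1. En utilisant x(t) = -3·t^3 + 4·t^2 + 3·t - 1 et en substituant t = 3, nous trouvons x = -37.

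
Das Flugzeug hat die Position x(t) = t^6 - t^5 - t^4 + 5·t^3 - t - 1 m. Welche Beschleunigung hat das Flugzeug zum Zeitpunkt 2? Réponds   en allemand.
Um dies zu lösen, müssen wir 2 Ableitungen unserer Gleichung für die Position x(t) = t^6 - t^5 - t^4 + 5·t^3 - t - 1 nehmen. Durch Ableiten von der Position erhalten wir die Geschwindigkeit: v(t) = 6·t^5 - 5·t^4 - 4·t^3 + 15·t^2 - 1. Mit d/dt von v(t) finden wir a(t) = 30·t^4 - 20·t^3 - 12·t^2 + 30·t. Aus der Gleichung für die Beschleunigung a(t) = 30·t^4 - 20·t^3 - 12·t^2 + 30·t, setzen wir t = 2 ein und erhalten a = 332.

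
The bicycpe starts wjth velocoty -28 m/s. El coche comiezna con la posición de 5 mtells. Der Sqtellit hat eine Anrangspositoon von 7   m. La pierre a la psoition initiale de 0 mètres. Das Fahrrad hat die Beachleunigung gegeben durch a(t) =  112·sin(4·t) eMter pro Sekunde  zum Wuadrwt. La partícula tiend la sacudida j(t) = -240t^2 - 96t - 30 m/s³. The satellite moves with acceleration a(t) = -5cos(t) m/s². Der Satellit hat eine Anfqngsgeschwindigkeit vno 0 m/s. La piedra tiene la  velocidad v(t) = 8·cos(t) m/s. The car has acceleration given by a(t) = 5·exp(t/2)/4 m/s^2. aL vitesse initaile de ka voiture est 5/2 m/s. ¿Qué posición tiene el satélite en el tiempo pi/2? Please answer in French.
En partant de l'accélération a(t) = -5·cos(t), nous prenons 2 primitives. En prenant ∫a(t)dt et en appliquant v(0) = 0, nous trouvons v(t) = -5·sin(t). L'intégrale de la vitesse, avec x(0) = 7, donne la position: x(t) = 5·cos(t) + 2. Nous avons la position x(t) = 5·cos(t) + 2. En substituant t = pi/2: x(pi/2) = 2.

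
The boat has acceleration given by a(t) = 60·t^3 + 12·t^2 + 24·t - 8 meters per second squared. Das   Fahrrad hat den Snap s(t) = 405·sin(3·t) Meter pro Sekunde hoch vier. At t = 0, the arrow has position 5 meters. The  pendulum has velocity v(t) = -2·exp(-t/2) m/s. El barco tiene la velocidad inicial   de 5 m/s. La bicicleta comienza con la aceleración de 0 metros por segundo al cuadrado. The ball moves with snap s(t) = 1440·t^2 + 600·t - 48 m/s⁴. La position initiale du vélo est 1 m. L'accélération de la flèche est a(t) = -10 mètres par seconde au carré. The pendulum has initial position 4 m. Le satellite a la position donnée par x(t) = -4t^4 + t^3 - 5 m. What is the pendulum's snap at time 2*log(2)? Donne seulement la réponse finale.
At t = 2*log(2), s = 1/8.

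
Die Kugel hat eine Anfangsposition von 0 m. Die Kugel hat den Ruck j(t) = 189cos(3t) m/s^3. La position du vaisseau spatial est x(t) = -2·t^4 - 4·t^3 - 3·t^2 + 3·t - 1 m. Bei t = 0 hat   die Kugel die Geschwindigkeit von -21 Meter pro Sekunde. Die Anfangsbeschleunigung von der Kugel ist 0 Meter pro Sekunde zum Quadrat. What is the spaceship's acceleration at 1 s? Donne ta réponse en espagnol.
Para resolver esto, necesitamos tomar 2 derivadas de nuestra ecuación de la posición x(t) = -2·t^4 - 4·t^3 - 3·t^2 + 3·t - 1. Tomando d/dt de x(t), encontramos v(t) = -8·t^3 - 12·t^2 - 6·t + 3. Derivando la velocidad, obtenemos la aceleración: a(t) = -24·t^2 - 24·t - 6. Tenemos la aceleración a(t) = -24·t^2 - 24·t - 6. Sustituyendo t = 1: a(1) = -54.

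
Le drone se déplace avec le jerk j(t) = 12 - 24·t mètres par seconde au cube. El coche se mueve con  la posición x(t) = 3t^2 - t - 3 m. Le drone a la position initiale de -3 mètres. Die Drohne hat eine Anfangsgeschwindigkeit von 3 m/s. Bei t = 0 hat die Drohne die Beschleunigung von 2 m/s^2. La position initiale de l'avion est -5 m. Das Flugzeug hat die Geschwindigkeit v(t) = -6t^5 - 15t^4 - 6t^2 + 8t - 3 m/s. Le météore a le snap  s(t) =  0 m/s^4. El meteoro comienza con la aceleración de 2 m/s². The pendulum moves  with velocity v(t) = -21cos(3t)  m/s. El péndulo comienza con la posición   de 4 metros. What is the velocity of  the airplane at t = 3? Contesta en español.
De la ecuación de la velocidad v(t) = -6·t^5 - 15·t^4 - 6·t^2 + 8·t - 3, sustituimos t = 3 para obtener v = -2706.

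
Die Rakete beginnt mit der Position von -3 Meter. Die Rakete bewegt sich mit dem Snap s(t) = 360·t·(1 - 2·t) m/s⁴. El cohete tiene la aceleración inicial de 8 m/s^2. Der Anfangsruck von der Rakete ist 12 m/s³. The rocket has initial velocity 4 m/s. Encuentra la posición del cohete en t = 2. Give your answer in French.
Pour résoudre ceci, nous devons prendre 4 intégrales de notre équation du snap s(t) = 360·t·(1 - 2·t). L'intégrale du snap, avec j(0) = 12, donne le jerk: j(t) = -240·t^3 + 180·t^2 + 12. La primitive du jerk, avec a(0) = 8, donne l'accélération: a(t) = -60·t^4 + 60·t^3 + 12·t + 8. L'intégrale de l'accélération est la vitesse. En utilisant v(0) = 4, nous obtenons v(t) = -12·t^5 + 15·t^4 + 6·t^2 + 8·t + 4. L'intégrale de la vitesse, avec x(0) = -3, donne la position: x(t) = -2·t^6 + 3·t^5 + 2·t^3 + 4·t^2 + 4·t - 3. De l'équation de la position x(t) = -2·t^6 + 3·t^5 + 2·t^3 + 4·t^2 + 4·t - 3, nous substituons t = 2 pour obtenir x = 5.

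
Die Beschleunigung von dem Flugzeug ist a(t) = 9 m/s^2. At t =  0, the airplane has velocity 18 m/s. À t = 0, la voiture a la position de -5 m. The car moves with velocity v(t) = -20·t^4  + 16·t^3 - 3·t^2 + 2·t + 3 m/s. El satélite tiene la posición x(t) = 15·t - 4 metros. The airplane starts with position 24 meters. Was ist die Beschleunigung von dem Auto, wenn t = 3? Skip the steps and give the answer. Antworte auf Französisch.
a(3) = -1744.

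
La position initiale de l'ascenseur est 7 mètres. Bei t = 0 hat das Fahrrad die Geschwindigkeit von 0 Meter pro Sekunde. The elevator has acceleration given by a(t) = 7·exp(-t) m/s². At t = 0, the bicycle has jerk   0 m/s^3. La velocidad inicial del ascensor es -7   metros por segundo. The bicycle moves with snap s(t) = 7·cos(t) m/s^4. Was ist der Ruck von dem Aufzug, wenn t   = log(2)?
Wir müssen unsere Gleichung für die Beschleunigung a(t) = 7·exp(-t) 1-mal ableiten. Die Ableitung von der Beschleunigung ergibt den Ruck: j(t) = -7·exp(-t). Mit j(t) = -7·exp(-t) und Einsetzen von t = log(2), finden wir j = -7/2.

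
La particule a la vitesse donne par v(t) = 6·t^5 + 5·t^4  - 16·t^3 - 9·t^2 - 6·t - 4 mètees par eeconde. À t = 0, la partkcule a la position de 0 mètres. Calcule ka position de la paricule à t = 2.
Nous devons trouver la primitive de notre équation de la vitesse v(t) = 6·t^5 + 5·t^4 - 16·t^3 - 9·t^2 - 6·t - 4 1 fois. L'intégrale de la vitesse, avec x(0) = 0, donne la position: x(t) = t^6 + t^5 - 4·t^4 - 3·t^3 - 3·t^2 - 4·t. De l'équation de la position x(t) = t^6 + t^5 - 4·t^4 - 3·t^3 - 3·t^2 - 4·t, nous substituons t = 2 pour obtenir x = -12.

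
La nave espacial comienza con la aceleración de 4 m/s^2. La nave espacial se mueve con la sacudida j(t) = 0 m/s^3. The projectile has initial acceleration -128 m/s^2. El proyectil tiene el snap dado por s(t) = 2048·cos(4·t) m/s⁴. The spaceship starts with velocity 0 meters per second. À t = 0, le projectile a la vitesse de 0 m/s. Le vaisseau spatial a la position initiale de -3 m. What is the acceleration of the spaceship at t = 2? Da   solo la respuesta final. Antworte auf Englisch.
The answer is 4.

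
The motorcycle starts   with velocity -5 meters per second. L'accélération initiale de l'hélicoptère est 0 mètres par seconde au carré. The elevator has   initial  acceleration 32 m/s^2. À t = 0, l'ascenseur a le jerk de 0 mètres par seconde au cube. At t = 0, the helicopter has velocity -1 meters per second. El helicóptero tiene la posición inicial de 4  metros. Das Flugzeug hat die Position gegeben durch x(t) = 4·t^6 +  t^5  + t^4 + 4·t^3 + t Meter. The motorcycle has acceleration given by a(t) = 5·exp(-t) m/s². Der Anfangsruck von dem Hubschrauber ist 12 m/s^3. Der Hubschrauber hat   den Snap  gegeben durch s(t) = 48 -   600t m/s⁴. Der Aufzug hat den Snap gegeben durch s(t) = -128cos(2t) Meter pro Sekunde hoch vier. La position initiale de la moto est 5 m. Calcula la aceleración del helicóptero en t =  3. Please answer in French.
Nous devons trouver la primitive de notre équation du snap s(t) = 48 - 600·t 2 fois. En prenant ∫s(t)dt et en appliquant j(0) = 12, nous trouvons j(t) = -300·t^2 + 48·t + 12. L'intégrale du jerk, avec a(0) = 0, donne l'accélération: a(t) = 4·t·(-25·t^2 + 6·t + 3). Nous avons l'accélération a(t) = 4·t·(-25·t^2 + 6·t + 3). En substituant t = 3: a(3) = -2448.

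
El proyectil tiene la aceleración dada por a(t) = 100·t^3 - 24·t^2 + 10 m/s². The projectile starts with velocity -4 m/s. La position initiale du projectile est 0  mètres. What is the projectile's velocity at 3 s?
Starting from acceleration a(t) = 100·t^3 - 24·t^2 + 10, we take 1 antiderivative. The antiderivative of acceleration is velocity. Using v(0) = -4, we get v(t) = 25·t^4 - 8·t^3 + 10·t - 4. We have velocity v(t) = 25·t^4 - 8·t^3 + 10·t - 4. Substituting t = 3: v(3) = 1835.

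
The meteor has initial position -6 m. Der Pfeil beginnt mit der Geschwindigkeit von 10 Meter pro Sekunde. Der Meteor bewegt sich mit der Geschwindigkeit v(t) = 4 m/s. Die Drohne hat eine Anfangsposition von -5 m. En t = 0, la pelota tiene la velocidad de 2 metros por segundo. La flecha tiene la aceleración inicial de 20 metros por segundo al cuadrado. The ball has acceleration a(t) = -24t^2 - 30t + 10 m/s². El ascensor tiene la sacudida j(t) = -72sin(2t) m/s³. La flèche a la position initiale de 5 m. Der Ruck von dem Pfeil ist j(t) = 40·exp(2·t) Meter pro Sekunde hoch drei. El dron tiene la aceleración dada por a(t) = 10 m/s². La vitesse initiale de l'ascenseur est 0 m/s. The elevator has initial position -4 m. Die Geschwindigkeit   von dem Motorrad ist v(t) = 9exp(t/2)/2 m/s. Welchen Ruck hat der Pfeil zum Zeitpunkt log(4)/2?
Mit j(t) = 40·exp(2·t) und Einsetzen von t = log(4)/2, finden wir j = 160.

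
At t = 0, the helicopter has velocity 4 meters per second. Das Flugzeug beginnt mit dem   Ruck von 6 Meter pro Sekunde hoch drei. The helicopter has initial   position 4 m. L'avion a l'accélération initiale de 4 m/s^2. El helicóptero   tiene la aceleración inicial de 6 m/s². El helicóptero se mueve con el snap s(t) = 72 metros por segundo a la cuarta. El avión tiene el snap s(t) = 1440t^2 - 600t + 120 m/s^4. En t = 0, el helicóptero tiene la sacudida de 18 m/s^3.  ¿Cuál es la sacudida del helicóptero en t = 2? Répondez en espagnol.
Para resolver esto, necesitamos tomar 1 integral de nuestra ecuación del snap s(t) = 72. Tomando ∫s(t)dt y aplicando j(0) = 18, encontramos j(t) = 72·t + 18. De la ecuación de la sacudida j(t) = 72·t + 18, sustituimos t = 2 para obtener j = 162.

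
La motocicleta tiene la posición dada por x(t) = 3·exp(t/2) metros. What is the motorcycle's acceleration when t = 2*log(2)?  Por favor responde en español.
Debemos derivar nuestra ecuación de la posición x(t) = 3·exp(t/2) 2 veces. Derivando la posición, obtenemos la velocidad: v(t) = 3·exp(t/2)/2. La derivada de la velocidad da la aceleración: a(t) = 3·exp(t/2)/4. De la ecuación de la aceleración a(t) = 3·exp(t/2)/4, sustituimos t = 2*log(2) para obtener a = 3/2.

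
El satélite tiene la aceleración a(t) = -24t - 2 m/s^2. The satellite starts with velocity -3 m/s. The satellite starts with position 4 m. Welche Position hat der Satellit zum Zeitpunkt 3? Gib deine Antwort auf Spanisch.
Necesitamos integrar nuestra ecuación de la aceleración a(t) = -24·t - 2 2 veces. Tomando ∫a(t)dt y aplicando v(0) = -3, encontramos v(t) = -12·t^2 - 2·t - 3. Integrando la velocidad y usando la condición inicial x(0) = 4, obtenemos x(t) = -4·t^3 - t^2 - 3·t + 4. De la ecuación de la posición x(t) = -4·t^3 - t^2 - 3·t + 4, sustituimos t = 3 para obtener x = -122.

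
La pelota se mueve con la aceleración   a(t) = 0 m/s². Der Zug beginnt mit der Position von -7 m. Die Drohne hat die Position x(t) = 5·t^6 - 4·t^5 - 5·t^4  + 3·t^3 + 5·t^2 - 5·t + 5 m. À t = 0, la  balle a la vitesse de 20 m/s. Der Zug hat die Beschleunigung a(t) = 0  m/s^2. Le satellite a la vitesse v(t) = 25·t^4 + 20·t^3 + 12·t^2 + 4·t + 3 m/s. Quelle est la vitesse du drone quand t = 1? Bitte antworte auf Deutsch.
Um dies zu lösen, müssen wir 1 Ableitung unserer Gleichung für die Position x(t) = 5·t^6 - 4·t^5 - 5·t^4 + 3·t^3 + 5·t^2 - 5·t + 5 nehmen. Mit d/dt von x(t) finden wir v(t) = 30·t^5 - 20·t^4 - 20·t^3 + 9·t^2 + 10·t - 5. Mit v(t) = 30·t^5 - 20·t^4 - 20·t^3 + 9·t^2 + 10·t - 5 und Einsetzen von t = 1, finden wir v = 4.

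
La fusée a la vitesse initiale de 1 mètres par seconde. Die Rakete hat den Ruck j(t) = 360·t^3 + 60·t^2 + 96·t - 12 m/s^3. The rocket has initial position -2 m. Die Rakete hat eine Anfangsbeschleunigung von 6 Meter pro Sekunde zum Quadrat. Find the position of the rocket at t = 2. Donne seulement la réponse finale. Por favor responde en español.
En t = 2, x = 284.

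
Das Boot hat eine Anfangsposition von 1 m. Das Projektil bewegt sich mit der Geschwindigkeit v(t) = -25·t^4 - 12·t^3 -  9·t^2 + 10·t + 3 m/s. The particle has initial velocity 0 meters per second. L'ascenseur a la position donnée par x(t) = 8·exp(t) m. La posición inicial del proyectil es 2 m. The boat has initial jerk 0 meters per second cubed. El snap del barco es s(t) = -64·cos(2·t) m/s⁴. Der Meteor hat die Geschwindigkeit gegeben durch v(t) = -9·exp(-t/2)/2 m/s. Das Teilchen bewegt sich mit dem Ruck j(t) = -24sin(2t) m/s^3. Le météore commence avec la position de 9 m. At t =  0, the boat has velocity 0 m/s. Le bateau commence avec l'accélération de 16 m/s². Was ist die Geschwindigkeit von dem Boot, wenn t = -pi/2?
Um dies zu lösen, müssen wir 3 Stammfunktionen unserer Gleichung für den Snap s(t) = -64·cos(2·t) finden. Die Stammfunktion von dem Snap ist der Ruck. Mit j(0) = 0 erhalten wir j(t) = -32·sin(2·t). Die Stammfunktion von dem Ruck, mit a(0) = 16, ergibt die Beschleunigung: a(t) = 16·cos(2·t). Das Integral von der Beschleunigung, mit v(0) = 0, ergibt die Geschwindigkeit: v(t) = 8·sin(2·t). Wir haben die Geschwindigkeit v(t) = 8·sin(2·t). Durch Einsetzen von t = -pi/2: v(-pi/2) = 0.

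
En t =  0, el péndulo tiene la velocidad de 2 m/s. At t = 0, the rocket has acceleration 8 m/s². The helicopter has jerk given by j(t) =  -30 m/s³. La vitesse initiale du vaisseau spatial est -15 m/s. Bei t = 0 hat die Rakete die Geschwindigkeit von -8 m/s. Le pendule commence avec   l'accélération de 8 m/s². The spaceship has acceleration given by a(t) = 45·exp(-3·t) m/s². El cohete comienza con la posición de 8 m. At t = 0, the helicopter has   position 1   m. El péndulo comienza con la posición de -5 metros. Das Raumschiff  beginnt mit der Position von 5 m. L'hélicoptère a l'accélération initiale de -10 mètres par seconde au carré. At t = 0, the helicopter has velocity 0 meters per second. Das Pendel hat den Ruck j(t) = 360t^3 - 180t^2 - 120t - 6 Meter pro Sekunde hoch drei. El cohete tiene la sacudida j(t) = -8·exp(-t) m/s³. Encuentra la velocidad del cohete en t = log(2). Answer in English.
We must find the antiderivative of our jerk equation j(t) = -8·exp(-t) 2 times. The antiderivative of jerk, with a(0) = 8, gives acceleration: a(t) = 8·exp(-t). The integral of acceleration, with v(0) = -8, gives velocity: v(t) = -8·exp(-t). From the given velocity equation v(t) = -8·exp(-t), we substitute t = log(2) to get v = -4.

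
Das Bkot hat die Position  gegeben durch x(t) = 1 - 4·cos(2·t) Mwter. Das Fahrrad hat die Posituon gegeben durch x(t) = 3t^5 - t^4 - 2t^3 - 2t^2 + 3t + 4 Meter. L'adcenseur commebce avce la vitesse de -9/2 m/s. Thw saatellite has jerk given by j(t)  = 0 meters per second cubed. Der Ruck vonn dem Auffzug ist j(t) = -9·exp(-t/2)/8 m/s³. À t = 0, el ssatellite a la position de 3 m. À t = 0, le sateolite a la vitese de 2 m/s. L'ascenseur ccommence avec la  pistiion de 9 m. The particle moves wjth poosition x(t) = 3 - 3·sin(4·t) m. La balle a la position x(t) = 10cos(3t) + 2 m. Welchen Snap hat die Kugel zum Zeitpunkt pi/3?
Wir müssen unsere Gleichung für die Position x(t) = 10·cos(3·t) + 2 4-mal ableiten. Durch Ableiten von der Position erhalten wir die Geschwindigkeit: v(t) = -30·sin(3·t). Die Ableitung von der Geschwindigkeit ergibt die Beschleunigung: a(t) = -90·cos(3·t). Mit d/dt von a(t) finden wir j(t) = 270·sin(3·t). Die Ableitung von dem Ruck ergibt den Snap: s(t) = 810·cos(3·t). Aus der Gleichung für den Snap s(t) = 810·cos(3·t), setzen wir t = pi/3 ein und erhalten s = -810.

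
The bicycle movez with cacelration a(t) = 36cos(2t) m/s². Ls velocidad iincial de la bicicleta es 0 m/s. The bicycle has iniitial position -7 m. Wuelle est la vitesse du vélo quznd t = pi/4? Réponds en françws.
Nous devons intégrer notre équation de l'accélération a(t) = 36·cos(2·t) 1 fois. En prenant ∫a(t)dt et en appliquant v(0) = 0, nous trouvons v(t) = 18·sin(2·t). En utilisant v(t) = 18·sin(2·t) et en substituant t = pi/4, nous trouvons v = 18.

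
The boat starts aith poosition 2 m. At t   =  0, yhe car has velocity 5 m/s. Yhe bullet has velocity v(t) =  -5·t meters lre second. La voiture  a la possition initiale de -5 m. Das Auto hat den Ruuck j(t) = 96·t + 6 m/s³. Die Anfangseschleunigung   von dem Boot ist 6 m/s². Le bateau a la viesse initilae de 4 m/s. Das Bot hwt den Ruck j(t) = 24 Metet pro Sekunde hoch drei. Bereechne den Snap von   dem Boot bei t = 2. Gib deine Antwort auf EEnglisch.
We must differentiate our jerk equation j(t) = 24 1 time. Differentiating jerk, we get snap: s(t) = 0. Using s(t) = 0 and substituting t = 2, we find s = 0.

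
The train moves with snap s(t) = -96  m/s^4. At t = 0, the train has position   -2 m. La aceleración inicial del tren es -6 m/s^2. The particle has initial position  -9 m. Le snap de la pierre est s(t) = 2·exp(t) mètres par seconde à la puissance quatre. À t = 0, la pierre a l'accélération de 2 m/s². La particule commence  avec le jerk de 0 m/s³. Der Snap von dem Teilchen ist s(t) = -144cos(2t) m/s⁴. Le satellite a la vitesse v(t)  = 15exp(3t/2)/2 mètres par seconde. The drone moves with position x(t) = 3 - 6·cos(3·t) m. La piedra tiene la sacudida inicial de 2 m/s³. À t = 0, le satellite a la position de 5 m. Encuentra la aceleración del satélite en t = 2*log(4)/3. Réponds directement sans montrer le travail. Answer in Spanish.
La aceleración en t = 2*log(4)/3 es a = 45.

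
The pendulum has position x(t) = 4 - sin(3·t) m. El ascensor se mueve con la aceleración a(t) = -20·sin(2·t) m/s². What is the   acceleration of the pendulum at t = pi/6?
We must differentiate our position equation x(t) = 4 - sin(3·t) 2 times. Taking d/dt of x(t), we find v(t) = -3·cos(3·t). The derivative of velocity gives acceleration: a(t) = 9·sin(3·t). We have acceleration a(t) = 9·sin(3·t). Substituting t = pi/6: a(pi/6) = 9.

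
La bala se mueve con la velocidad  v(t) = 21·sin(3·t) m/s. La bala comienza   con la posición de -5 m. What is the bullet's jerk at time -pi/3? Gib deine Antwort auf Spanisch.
Para resolver esto, necesitamos tomar 2 derivadas de nuestra ecuación de la velocidad v(t) = 21·sin(3·t). Derivando la velocidad, obtenemos la aceleración: a(t) = 63·cos(3·t). Tomando d/dt de a(t), encontramos j(t) = -189·sin(3·t). Usando j(t) = -189·sin(3·t) y sustituyendo t = -pi/3, encontramos j = 0.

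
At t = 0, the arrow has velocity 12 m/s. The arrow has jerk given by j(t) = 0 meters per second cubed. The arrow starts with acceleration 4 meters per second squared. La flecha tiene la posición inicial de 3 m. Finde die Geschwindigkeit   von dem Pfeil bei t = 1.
Wir müssen unsere Gleichung für den Ruck j(t) = 0 2-mal integrieren. Die Stammfunktion von dem Ruck, mit a(0) = 4, ergibt die Beschleunigung: a(t) = 4. Das Integral von der Beschleunigung, mit v(0) = 12, ergibt die Geschwindigkeit: v(t) = 4·t + 12. Aus der Gleichung für die Geschwindigkeit v(t) = 4·t + 12, setzen wir t = 1 ein und erhalten v = 16.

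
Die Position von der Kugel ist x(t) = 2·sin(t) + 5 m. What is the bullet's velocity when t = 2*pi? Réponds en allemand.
Um dies zu lösen, müssen wir 1 Ableitung unserer Gleichung für die Position x(t) = 2·sin(t) + 5 nehmen. Mit d/dt von x(t) finden wir v(t) = 2·cos(t). Aus der Gleichung für die Geschwindigkeit v(t) = 2·cos(t), setzen wir t = 2*pi ein und erhalten v = 2.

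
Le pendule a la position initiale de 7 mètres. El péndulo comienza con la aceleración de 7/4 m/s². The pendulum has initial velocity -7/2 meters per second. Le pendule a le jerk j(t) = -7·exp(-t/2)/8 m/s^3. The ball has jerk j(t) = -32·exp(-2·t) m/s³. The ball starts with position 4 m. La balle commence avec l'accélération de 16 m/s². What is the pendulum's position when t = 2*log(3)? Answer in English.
To solve this, we need to take 3 integrals of our jerk equation j(t) = -7·exp(-t/2)/8. Finding the integral of j(t) and using a(0) = 7/4: a(t) = 7·exp(-t/2)/4. Finding the integral of a(t) and using v(0) = -7/2: v(t) = -7·exp(-t/2)/2. The integral of velocity, with x(0) = 7, gives position: x(t) = 7·exp(-t/2). Using x(t) = 7·exp(-t/2) and substituting t = 2*log(3), we find x = 7/3.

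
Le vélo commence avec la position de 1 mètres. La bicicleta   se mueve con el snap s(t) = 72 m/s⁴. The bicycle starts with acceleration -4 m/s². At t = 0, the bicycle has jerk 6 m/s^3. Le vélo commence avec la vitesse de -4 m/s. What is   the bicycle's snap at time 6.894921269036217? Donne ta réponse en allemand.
Aus der Gleichung für den Snap s(t) = 72, setzen wir t = 6.894921269036217 ein und erhalten s = 72.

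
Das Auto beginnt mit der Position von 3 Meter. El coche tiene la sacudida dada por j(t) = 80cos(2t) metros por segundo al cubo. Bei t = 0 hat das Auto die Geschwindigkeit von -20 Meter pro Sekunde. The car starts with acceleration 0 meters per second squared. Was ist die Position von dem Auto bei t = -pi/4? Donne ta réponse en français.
En partant du jerk j(t) = 80·cos(2·t), nous prenons 3 primitives. En intégrant le jerk et en utilisant la condition initiale a(0) = 0, nous obtenons a(t) = 40·sin(2·t). En prenant ∫a(t)dt et en appliquant v(0) = -20, nous trouvons v(t) = -20·cos(2·t). En intégrant la vitesse et en utilisant la condition initiale x(0) = 3, nous obtenons x(t) = 3 - 10·sin(2·t). Nous avons la position x(t) = 3 - 10·sin(2·t). En substituant t = -pi/4: x(-pi/4) = 13.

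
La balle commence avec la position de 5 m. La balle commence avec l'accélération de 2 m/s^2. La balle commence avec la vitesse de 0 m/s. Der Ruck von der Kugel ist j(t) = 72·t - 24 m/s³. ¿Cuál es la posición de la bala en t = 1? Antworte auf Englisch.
To solve this, we need to take 3 antiderivatives of our jerk equation j(t) = 72·t - 24. Integrating jerk and using the initial condition a(0) = 2, we get a(t) = 36·t^2 - 24·t + 2. Taking ∫a(t)dt and applying v(0) = 0, we find v(t) = 2·t·(6·t^2 - 6·t + 1). Integrating velocity and using the initial condition x(0) = 5, we get x(t) = 3·t^4 - 4·t^3 + t^2 + 5. Using x(t) = 3·t^4 - 4·t^3 + t^2 + 5 and substituting t = 1, we find x = 5.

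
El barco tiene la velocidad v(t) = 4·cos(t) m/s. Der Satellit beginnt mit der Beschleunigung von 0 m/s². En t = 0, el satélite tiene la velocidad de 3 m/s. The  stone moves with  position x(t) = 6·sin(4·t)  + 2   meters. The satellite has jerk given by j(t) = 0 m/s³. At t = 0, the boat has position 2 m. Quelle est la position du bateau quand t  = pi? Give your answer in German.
Wir müssen unsere Gleichung für die Geschwindigkeit v(t) = 4·cos(t) 1-mal integrieren. Durch Integration von der Geschwindigkeit und Verwendung der Anfangsbedingung x(0) = 2, erhalten wir x(t) = 4·sin(t) + 2. Aus der Gleichung für die Position x(t) = 4·sin(t) + 2, setzen wir t = pi ein und erhalten x = 2.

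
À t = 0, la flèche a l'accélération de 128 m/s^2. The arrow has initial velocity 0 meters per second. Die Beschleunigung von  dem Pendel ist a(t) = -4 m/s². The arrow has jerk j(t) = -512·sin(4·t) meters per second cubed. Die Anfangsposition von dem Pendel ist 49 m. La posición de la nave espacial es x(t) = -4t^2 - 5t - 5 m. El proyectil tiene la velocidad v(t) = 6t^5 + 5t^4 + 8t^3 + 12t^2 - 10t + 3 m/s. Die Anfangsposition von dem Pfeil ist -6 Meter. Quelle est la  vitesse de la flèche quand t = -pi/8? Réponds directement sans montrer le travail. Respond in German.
Die Geschwindigkeit bei t = -pi/8 ist v = -32.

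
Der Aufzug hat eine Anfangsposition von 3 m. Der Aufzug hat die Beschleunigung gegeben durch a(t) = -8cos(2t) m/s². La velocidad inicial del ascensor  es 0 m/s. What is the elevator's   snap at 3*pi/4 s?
To solve this, we need to take 2 derivatives of our acceleration equation a(t) = -8·cos(2·t). Differentiating acceleration, we get jerk: j(t) = 16·sin(2·t). The derivative of jerk gives snap: s(t) = 32·cos(2·t). We have snap s(t) = 32·cos(2·t). Substituting t = 3*pi/4: s(3*pi/4) = 0.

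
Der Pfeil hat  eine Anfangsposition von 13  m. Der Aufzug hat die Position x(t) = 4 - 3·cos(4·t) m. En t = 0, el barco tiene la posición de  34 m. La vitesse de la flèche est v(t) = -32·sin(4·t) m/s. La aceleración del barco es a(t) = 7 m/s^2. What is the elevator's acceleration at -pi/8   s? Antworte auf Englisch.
We must differentiate our position equation x(t) = 4 - 3·cos(4·t) 2 times. The derivative of position gives velocity: v(t) = 12·sin(4·t). The derivative of velocity gives acceleration: a(t) = 48·cos(4·t). Using a(t) = 48·cos(4·t) and substituting t = -pi/8, we find a = 0.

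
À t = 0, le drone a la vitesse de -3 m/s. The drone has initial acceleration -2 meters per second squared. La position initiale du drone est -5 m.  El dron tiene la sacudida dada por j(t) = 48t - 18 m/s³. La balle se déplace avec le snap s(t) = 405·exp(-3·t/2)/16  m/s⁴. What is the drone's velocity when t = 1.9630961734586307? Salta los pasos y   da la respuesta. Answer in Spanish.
La respuesta es 18.9122897923919.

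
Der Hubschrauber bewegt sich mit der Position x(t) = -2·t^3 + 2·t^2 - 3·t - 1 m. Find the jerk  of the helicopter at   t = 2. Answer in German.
Wir müssen unsere Gleichung für die Position x(t) = -2·t^3 + 2·t^2 - 3·t - 1 3-mal ableiten. Mit d/dt von x(t) finden wir v(t) = -6·t^2 + 4·t - 3. Die Ableitung von der Geschwindigkeit ergibt die Beschleunigung: a(t) = 4 - 12·t. Durch Ableiten von der Beschleunigung erhalten wir den Ruck: j(t) = -12. Mit j(t) = -12 und Einsetzen von t = 2, finden wir j = -12.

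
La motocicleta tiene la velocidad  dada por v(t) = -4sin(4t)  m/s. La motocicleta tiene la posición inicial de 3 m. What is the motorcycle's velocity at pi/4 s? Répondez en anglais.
From the given velocity equation v(t) = -4·sin(4·t), we substitute t = pi/4 to get v = 0.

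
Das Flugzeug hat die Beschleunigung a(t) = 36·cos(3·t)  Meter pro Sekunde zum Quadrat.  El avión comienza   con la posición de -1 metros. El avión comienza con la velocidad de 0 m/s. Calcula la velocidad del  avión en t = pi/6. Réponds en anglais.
We need to integrate our acceleration equation a(t) = 36·cos(3·t) 1 time. The integral of acceleration is velocity. Using v(0) = 0, we get v(t) = 12·sin(3·t). From the given velocity equation v(t) = 12·sin(3·t), we substitute t = pi/6 to get v = 12.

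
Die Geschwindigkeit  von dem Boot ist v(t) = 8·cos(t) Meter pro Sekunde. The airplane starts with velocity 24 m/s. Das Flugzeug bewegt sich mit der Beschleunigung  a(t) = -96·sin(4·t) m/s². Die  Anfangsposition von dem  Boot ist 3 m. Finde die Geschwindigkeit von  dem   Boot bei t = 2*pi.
Mit v(t) = 8·cos(t) und Einsetzen von t = 2*pi, finden wir v = 8.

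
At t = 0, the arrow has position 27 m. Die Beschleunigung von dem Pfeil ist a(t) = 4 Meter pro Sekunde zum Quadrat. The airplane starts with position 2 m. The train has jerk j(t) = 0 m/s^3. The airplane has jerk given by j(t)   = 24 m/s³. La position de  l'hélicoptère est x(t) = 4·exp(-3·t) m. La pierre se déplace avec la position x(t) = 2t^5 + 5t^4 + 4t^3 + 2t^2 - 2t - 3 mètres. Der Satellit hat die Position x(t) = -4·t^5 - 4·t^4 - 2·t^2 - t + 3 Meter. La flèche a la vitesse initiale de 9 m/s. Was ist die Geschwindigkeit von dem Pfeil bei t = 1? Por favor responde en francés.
Nous devons intégrer notre équation de l'accélération a(t) = 4 1 fois. En prenant ∫a(t)dt et en appliquant v(0) = 9, nous trouvons v(t) = 4·t + 9. En utilisant v(t) = 4·t + 9 et en substituant t = 1, nous trouvons v = 13.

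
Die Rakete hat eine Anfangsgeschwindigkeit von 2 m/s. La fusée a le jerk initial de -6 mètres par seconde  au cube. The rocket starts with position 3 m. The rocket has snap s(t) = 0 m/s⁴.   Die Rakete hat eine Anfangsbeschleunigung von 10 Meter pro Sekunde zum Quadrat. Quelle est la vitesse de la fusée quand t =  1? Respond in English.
To solve this, we need to take 3 integrals of our snap equation s(t) = 0. Taking ∫s(t)dt and applying j(0) = -6, we find j(t) = -6. Taking ∫j(t)dt and applying a(0) = 10, we find a(t) = 10 - 6·t. The integral of acceleration, with v(0) = 2, gives velocity: v(t) = -3·t^2 + 10·t + 2. From the given velocity equation v(t) = -3·t^2 + 10·t + 2, we substitute t = 1 to get v = 9.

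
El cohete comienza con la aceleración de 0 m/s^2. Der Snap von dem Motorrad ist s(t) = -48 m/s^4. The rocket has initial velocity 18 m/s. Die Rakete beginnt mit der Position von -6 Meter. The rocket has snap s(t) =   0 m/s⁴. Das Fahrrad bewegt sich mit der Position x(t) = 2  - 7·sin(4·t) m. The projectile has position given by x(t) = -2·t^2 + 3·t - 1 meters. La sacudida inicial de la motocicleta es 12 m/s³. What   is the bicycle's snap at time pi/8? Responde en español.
Partiendo de la posición x(t) = 2 - 7·sin(4·t), tomamos 4 derivadas. La derivada de la posición da la velocidad: v(t) = -28·cos(4·t). Tomando d/dt de v(t), encontramos a(t) = 112·sin(4·t). La derivada de la aceleración da la sacudida: j(t) = 448·cos(4·t). La derivada de la sacudida da el snap: s(t) = -1792·sin(4·t). Tenemos el snap s(t) = -1792·sin(4·t). Sustituyendo t = pi/8: s(pi/8) = -1792.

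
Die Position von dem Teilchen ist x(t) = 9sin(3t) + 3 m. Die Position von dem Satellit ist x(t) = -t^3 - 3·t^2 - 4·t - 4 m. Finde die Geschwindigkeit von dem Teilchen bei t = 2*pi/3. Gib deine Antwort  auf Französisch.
Pour résoudre ceci, nous devons prendre 1 dérivée de notre équation de la position x(t) = 9·sin(3·t) + 3. En prenant d/dt de x(t), nous trouvons v(t) = 27·cos(3·t). Nous avons la vitesse v(t) = 27·cos(3·t). En substituant t = 2*pi/3: v(2*pi/3) = 27.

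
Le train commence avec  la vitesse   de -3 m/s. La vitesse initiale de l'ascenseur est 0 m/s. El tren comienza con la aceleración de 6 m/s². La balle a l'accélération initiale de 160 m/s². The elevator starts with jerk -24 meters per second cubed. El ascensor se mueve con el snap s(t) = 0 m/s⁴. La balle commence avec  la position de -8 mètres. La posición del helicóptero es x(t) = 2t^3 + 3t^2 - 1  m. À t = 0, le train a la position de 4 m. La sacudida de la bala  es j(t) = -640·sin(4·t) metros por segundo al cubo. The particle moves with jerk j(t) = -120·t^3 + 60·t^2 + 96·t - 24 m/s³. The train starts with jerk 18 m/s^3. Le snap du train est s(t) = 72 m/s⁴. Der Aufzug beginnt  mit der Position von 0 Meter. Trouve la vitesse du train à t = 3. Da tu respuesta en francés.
Nous devons trouver l'intégrale de notre équation du snap s(t) = 72 3 fois. En intégrant le snap et en utilisant la condition initiale j(0) = 18, nous obtenons j(t) = 72·t + 18. En prenant ∫j(t)dt et en appliquant a(0) = 6, nous trouvons a(t) = 36·t^2 + 18·t + 6. En prenant ∫a(t)dt et en appliquant v(0) = -3, nous trouvons v(t) = 12·t^3 + 9·t^2 + 6·t - 3. De l'équation de la vitesse v(t) = 12·t^3 + 9·t^2 + 6·t - 3, nous substituons t = 3 pour obtenir v = 420.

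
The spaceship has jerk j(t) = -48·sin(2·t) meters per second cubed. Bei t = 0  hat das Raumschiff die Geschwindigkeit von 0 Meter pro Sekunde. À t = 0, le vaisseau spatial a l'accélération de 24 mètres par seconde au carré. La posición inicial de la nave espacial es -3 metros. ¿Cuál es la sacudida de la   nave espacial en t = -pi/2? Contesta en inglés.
We have jerk j(t) = -48·sin(2·t). Substituting t = -pi/2: j(-pi/2) = 0.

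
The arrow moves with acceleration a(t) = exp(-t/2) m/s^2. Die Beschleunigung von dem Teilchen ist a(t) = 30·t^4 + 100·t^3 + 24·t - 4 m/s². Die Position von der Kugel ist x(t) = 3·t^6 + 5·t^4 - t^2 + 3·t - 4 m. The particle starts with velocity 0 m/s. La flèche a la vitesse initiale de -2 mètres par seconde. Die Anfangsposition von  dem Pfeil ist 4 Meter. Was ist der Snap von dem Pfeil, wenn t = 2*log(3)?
Wir müssen unsere Gleichung für die Beschleunigung a(t) = exp(-t/2) 2-mal ableiten. Durch Ableiten von der Beschleunigung erhalten wir den Ruck: j(t) = -exp(-t/2)/2. Durch Ableiten von dem Ruck erhalten wir den Snap: s(t) = exp(-t/2)/4. Wir haben den Snap s(t) = exp(-t/2)/4. Durch Einsetzen von t = 2*log(3): s(2*log(3)) = 1/12.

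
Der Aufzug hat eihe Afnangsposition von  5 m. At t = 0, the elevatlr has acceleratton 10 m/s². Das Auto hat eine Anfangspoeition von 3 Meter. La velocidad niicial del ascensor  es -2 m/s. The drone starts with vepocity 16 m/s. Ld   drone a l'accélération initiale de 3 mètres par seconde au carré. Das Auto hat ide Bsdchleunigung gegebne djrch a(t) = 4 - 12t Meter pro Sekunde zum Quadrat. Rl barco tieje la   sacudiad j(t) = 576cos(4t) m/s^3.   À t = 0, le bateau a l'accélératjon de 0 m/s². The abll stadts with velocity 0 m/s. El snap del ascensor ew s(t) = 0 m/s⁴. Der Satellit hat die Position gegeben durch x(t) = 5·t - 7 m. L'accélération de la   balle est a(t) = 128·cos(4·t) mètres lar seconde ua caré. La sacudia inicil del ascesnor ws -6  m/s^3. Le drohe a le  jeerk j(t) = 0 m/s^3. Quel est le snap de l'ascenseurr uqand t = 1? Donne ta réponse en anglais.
We have snap s(t) = 0. Substituting t = 1: s(1) = 0.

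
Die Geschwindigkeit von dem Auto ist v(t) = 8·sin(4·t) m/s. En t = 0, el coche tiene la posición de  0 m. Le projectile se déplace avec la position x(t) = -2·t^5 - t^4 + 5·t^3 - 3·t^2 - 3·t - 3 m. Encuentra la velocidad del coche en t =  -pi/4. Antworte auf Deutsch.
Wir haben die Geschwindigkeit v(t) = 8·sin(4·t). Durch Einsetzen von t = -pi/4: v(-pi/4) = 0.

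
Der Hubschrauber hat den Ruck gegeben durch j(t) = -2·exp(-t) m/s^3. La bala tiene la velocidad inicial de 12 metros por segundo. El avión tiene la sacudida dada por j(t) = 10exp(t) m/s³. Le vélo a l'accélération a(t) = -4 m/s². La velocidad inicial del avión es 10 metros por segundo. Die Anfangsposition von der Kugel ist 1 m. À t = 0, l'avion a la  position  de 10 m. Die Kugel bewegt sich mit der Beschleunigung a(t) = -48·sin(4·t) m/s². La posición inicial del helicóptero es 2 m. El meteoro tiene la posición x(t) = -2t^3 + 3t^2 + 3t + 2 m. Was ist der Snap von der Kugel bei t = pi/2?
Um dies zu lösen, müssen wir 2 Ableitungen unserer Gleichung für die Beschleunigung a(t) = -48·sin(4·t) nehmen. Mit d/dt von a(t) finden wir j(t) = -192·cos(4·t). Die Ableitung von dem Ruck ergibt den Snap: s(t) = 768·sin(4·t). Mit s(t) = 768·sin(4·t) und Einsetzen von t = pi/2, finden wir s = 0.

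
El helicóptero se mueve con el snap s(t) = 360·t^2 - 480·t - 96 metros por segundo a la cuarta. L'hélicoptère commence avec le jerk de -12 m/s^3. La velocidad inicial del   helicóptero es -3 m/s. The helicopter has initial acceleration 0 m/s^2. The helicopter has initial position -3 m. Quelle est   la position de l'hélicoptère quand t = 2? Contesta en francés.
Nous devons intégrer notre équation du snap s(t) = 360·t^2 - 480·t - 96 4 fois. La primitive du snap est le jerk. En utilisant j(0) = -12, nous obtenons j(t) = 120·t^3 - 240·t^2 - 96·t - 12. L'intégrale du jerk, avec a(0) = 0, donne l'accélération: a(t) = 2·t·(15·t^3 - 40·t^2 - 24·t - 6). La primitive de l'accélération est la vitesse. En utilisant v(0) = -3, nous obtenons v(t) = 6·t^5 - 20·t^4 - 16·t^3 - 6·t^2 - 3. L'intégrale de la vitesse, avec x(0) = -3, donne la position: x(t) = t^6 - 4·t^5 - 4·t^4 - 2·t^3 - 3·t - 3. De l'équation de la position x(t) = t^6 - 4·t^5 - 4·t^4 - 2·t^3 - 3·t - 3, nous substituons t = 2 pour obtenir x = -153.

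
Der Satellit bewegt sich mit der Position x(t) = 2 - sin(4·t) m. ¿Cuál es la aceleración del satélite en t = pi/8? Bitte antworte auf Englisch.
To solve this, we need to take 2 derivatives of our position equation x(t) = 2 - sin(4·t). Differentiating position, we get velocity: v(t) = -4·cos(4·t). Differentiating velocity, we get acceleration: a(t) = 16·sin(4·t). We have acceleration a(t) = 16·sin(4·t). Substituting t = pi/8: a(pi/8) = 16.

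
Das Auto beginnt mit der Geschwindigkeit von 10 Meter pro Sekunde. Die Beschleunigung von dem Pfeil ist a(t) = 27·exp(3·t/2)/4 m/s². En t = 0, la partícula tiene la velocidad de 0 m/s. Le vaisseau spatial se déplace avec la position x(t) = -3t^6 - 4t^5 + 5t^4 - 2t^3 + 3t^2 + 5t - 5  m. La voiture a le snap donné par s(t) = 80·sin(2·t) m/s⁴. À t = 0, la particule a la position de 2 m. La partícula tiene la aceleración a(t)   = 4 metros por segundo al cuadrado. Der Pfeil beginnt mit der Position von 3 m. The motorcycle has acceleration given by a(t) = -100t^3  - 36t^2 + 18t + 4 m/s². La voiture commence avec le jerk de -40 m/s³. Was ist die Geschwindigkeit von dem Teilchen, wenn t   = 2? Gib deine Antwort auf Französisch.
Pour résoudre ceci, nous devons prendre 1 intégrale de notre équation de l'accélération a(t) = 4. En prenant ∫a(t)dt et en appliquant v(0) = 0, nous trouvons v(t) = 4·t. Nous avons la vitesse v(t) = 4·t. En substituant t = 2: v(2) = 8.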